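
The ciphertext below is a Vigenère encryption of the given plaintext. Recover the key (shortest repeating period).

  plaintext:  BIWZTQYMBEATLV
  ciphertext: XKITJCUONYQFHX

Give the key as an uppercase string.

WCMUQM

  i= 0: X-B = 22 → W
  i= 1: K-I =  2 → C
  i= 2: I-W = 12 → M
  i= 3: T-Z = 20 → U
  i= 4: J-T = 16 → Q
  i= 5: C-Q = 12 → M
  i= 6: U-Y = 22 → W
  i= 7: O-M =  2 → C
  i= 8: N-B = 12 → M
  i= 9: Y-E = 20 → U
  i=10: Q-A = 16 → Q
  i=11: F-T = 12 → M
  i=12: H-L = 22 → W
  i=13: X-V =  2 → C
  shifts repeat with period 6: WCMUQM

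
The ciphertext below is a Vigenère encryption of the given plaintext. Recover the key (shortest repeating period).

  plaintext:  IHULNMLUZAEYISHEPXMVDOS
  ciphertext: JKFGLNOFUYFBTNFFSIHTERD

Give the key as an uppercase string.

  i= 0: J-I =  1 → B
  i= 1: K-H =  3 → D
  i= 2: F-U = 11 → L
  i= 3: G-L = 21 → V
  i= 4: L-N = 24 → Y
  i= 5: N-M =  1 → B
  i= 6: O-L =  3 → D
  i= 7: F-U = 11 → L
  i= 8: U-Z = 21 → V
  i= 9: Y-A = 24 → Y
  i=10: F-E =  1 → B
  i=11: B-Y =  3 → D
  i=12: T-I = 11 → L
  i=13: N-S = 21 → V
  i=14: F-H = 24 → Y
  i=15: F-E =  1 → B
  i=16: S-P =  3 → D
  i=17: I-X = 11 → L
  i=18: H-M = 21 → V
  i=19: T-V = 24 → Y
  i=20: E-D =  1 → B
  i=21: R-O =  3 → D
  i=22: D-S = 11 → L
  shifts repeat with period 5: BDLVY

BDLVY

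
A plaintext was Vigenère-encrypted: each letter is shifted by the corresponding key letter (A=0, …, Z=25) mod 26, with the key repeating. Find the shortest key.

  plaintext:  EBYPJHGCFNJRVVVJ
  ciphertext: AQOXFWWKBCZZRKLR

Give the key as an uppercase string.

WPQI

  i= 0: A-E = 22 → W
  i= 1: Q-B = 15 → P
  i= 2: O-Y = 16 → Q
  i= 3: X-P =  8 → I
  i= 4: F-J = 22 → W
  i= 5: W-H = 15 → P
  i= 6: W-G = 16 → Q
  i= 7: K-C =  8 → I
  i= 8: B-F = 22 → W
  i= 9: C-N = 15 → P
  i=10: Z-J = 16 → Q
  i=11: Z-R =  8 → I
  i=12: R-V = 22 → W
  i=13: K-V = 15 → P
  i=14: L-V = 16 → Q
  i=15: R-J =  8 → I
  shifts repeat with period 4: WPQI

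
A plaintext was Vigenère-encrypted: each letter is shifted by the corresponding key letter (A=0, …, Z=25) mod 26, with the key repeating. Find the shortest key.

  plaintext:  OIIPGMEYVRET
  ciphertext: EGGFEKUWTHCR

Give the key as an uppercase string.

QYY

  i= 0: E-O = 16 → Q
  i= 1: G-I = 24 → Y
  i= 2: G-I = 24 → Y
  i= 3: F-P = 16 → Q
  i= 4: E-G = 24 → Y
  i= 5: K-M = 24 → Y
  i= 6: U-E = 16 → Q
  i= 7: W-Y = 24 → Y
  i= 8: T-V = 24 → Y
  i= 9: H-R = 16 → Q
  i=10: C-E = 24 → Y
  i=11: R-T = 24 → Y
  shifts repeat with period 3: QYY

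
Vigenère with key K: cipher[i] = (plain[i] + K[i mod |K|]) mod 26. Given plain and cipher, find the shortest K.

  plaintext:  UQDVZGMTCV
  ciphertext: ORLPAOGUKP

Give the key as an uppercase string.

  i= 0: O-U = 20 → U
  i= 1: R-Q =  1 → B
  i= 2: L-D =  8 → I
  i= 3: P-V = 20 → U
  i= 4: A-Z =  1 → B
  i= 5: O-G =  8 → I
  i= 6: G-M = 20 → U
  i= 7: U-T =  1 → B
  i= 8: K-C =  8 → I
  i= 9: P-V = 20 → U
  shifts repeat with period 3: UBI

UBI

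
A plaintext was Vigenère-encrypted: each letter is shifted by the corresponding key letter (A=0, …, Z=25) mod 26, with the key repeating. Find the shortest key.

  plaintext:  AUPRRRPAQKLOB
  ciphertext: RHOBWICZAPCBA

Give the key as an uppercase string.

RNZKF

  i= 0: R-A = 17 → R
  i= 1: H-U = 13 → N
  i= 2: O-P = 25 → Z
  i= 3: B-R = 10 → K
  i= 4: W-R =  5 → F
  i= 5: I-R = 17 → R
  i= 6: C-P = 13 → N
  i= 7: Z-A = 25 → Z
  i= 8: A-Q = 10 → K
  i= 9: P-K =  5 → F
  i=10: C-L = 17 → R
  i=11: B-O = 13 → N
  i=12: A-B = 25 → Z
  shifts repeat with period 5: RNZKF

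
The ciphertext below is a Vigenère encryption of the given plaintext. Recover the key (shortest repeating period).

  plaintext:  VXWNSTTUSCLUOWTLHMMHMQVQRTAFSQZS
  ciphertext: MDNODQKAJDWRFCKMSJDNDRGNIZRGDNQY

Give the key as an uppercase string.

  i= 0: M-V = 17 → R
  i= 1: D-X =  6 → G
  i= 2: N-W = 17 → R
  i= 3: O-N =  1 → B
  i= 4: D-S = 11 → L
  i= 5: Q-T = 23 → X
  i= 6: K-T = 17 → R
  i= 7: A-U =  6 → G
  i= 8: J-S = 17 → R
  i= 9: D-C =  1 → B
  i=10: W-L = 11 → L
  i=11: R-U = 23 → X
  i=12: F-O = 17 → R
  i=13: C-W =  6 → G
  i=14: K-T = 17 → R
  i=15: M-L =  1 → B
  i=16: S-H = 11 → L
  i=17: J-M = 23 → X
  i=18: D-M = 17 → R
  i=19: N-H =  6 → G
  i=20: D-M = 17 → R
  i=21: R-Q =  1 → B
  i=22: G-V = 11 → L
  i=23: N-Q = 23 → X
  i=24: I-R = 17 → R
  i=25: Z-T =  6 → G
  i=26: R-A = 17 → R
  i=27: G-F =  1 → B
  i=28: D-S = 11 → L
  i=29: N-Q = 23 → X
  i=30: Q-Z = 17 → R
  i=31: Y-S =  6 → G
  shifts repeat with period 6: RGRBLX

RGRBLX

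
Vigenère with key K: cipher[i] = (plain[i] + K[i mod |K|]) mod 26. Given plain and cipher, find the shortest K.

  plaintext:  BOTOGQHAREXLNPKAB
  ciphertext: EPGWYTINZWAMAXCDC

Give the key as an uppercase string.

  i= 0: E-B =  3 → D
  i= 1: P-O =  1 → B
  i= 2: G-T = 13 → N
  i= 3: W-O =  8 → I
  i= 4: Y-G = 18 → S
  i= 5: T-Q =  3 → D
  i= 6: I-H =  1 → B
  i= 7: N-A = 13 → N
  i= 8: Z-R =  8 → I
  i= 9: W-E = 18 → S
  i=10: A-X =  3 → D
  i=11: M-L =  1 → B
  i=12: A-N = 13 → N
  i=13: X-P =  8 → I
  i=14: C-K = 18 → S
  i=15: D-A =  3 → D
  i=16: C-B =  1 → B
  shifts repeat with period 5: DBNIS

DBNIS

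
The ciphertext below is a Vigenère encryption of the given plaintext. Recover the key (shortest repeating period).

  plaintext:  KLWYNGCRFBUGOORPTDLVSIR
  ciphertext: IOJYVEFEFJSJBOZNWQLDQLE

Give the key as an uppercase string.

  i= 0: I-K = 24 → Y
  i= 1: O-L =  3 → D
  i= 2: J-W = 13 → N
  i= 3: Y-Y =  0 → A
  i= 4: V-N =  8 → I
  i= 5: E-G = 24 → Y
  i= 6: F-C =  3 → D
  i= 7: E-R = 13 → N
  i= 8: F-F =  0 → A
  i= 9: J-B =  8 → I
  i=10: S-U = 24 → Y
  i=11: J-G =  3 → D
  i=12: B-O = 13 → N
  i=13: O-O =  0 → A
  i=14: Z-R =  8 → I
  i=15: N-P = 24 → Y
  i=16: W-T =  3 → D
  i=17: Q-D = 13 → N
  i=18: L-L =  0 → A
  i=19: D-V =  8 → I
  i=20: Q-S = 24 → Y
  i=21: L-I =  3 → D
  i=22: E-R = 13 → N
  shifts repeat with period 5: YDNAI

YDNAI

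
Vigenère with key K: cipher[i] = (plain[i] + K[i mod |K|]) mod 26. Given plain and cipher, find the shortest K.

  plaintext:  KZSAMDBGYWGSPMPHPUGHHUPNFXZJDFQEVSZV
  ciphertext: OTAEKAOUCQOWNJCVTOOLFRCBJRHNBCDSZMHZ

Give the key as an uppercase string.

EUIEYXNO

  i= 0: O-K =  4 → E
  i= 1: T-Z = 20 → U
  i= 2: A-S =  8 → I
  i= 3: E-A =  4 → E
  i= 4: K-M = 24 → Y
  i= 5: A-D = 23 → X
  i= 6: O-B = 13 → N
  i= 7: U-G = 14 → O
  i= 8: C-Y =  4 → E
  i= 9: Q-W = 20 → U
  i=10: O-G =  8 → I
  i=11: W-S =  4 → E
  i=12: N-P = 24 → Y
  i=13: J-M = 23 → X
  i=14: C-P = 13 → N
  i=15: V-H = 14 → O
  i=16: T-P =  4 → E
  i=17: O-U = 20 → U
  i=18: O-G =  8 → I
  i=19: L-H =  4 → E
  i=20: F-H = 24 → Y
  i=21: R-U = 23 → X
  i=22: C-P = 13 → N
  i=23: B-N = 14 → O
  i=24: J-F =  4 → E
  i=25: R-X = 20 → U
  i=26: H-Z =  8 → I
  i=27: N-J =  4 → E
  i=28: B-D = 24 → Y
  i=29: C-F = 23 → X
  i=30: D-Q = 13 → N
  i=31: S-E = 14 → O
  i=32: Z-V =  4 → E
  i=33: M-S = 20 → U
  i=34: H-Z =  8 → I
  i=35: Z-V =  4 → E
  shifts repeat with period 8: EUIEYXNO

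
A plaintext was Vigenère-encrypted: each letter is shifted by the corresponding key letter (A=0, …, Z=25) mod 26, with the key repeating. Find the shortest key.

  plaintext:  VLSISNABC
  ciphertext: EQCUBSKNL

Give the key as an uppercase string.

JFKM

  i= 0: E-V =  9 → J
  i= 1: Q-L =  5 → F
  i= 2: C-S = 10 → K
  i= 3: U-I = 12 → M
  i= 4: B-S =  9 → J
  i= 5: S-N =  5 → F
  i= 6: K-A = 10 → K
  i= 7: N-B = 12 → M
  i= 8: L-C =  9 → J
  shifts repeat with period 4: JFKM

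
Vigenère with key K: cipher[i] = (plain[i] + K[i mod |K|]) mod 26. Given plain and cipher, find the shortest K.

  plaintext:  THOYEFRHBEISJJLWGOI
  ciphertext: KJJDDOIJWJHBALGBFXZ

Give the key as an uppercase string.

RCVFZJ

  i= 0: K-T = 17 → R
  i= 1: J-H =  2 → C
  i= 2: J-O = 21 → V
  i= 3: D-Y =  5 → F
  i= 4: D-E = 25 → Z
  i= 5: O-F =  9 → J
  i= 6: I-R = 17 → R
  i= 7: J-H =  2 → C
  i= 8: W-B = 21 → V
  i= 9: J-E =  5 → F
  i=10: H-I = 25 → Z
  i=11: B-S =  9 → J
  i=12: A-J = 17 → R
  i=13: L-J =  2 → C
  i=14: G-L = 21 → V
  i=15: B-W =  5 → F
  i=16: F-G = 25 → Z
  i=17: X-O =  9 → J
  i=18: Z-I = 17 → R
  shifts repeat with period 6: RCVFZJ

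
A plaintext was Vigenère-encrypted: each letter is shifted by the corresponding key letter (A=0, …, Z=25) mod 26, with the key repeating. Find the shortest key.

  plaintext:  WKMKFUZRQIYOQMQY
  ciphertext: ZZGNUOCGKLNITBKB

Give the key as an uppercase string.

  i= 0: Z-W =  3 → D
  i= 1: Z-K = 15 → P
  i= 2: G-M = 20 → U
  i= 3: N-K =  3 → D
  i= 4: U-F = 15 → P
  i= 5: O-U = 20 → U
  i= 6: C-Z =  3 → D
  i= 7: G-R = 15 → P
  i= 8: K-Q = 20 → U
  i= 9: L-I =  3 → D
  i=10: N-Y = 15 → P
  i=11: I-O = 20 → U
  i=12: T-Q =  3 → D
  i=13: B-M = 15 → P
  i=14: K-Q = 20 → U
  i=15: B-Y =  3 → D
  shifts repeat with period 3: DPU

DPU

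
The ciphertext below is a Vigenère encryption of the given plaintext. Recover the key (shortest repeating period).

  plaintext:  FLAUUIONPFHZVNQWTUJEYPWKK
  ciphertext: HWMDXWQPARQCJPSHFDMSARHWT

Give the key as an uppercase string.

CLMJDOC

  i= 0: H-F =  2 → C
  i= 1: W-L = 11 → L
  i= 2: M-A = 12 → M
  i= 3: D-U =  9 → J
  i= 4: X-U =  3 → D
  i= 5: W-I = 14 → O
  i= 6: Q-O =  2 → C
  i= 7: P-N =  2 → C
  i= 8: A-P = 11 → L
  i= 9: R-F = 12 → M
  i=10: Q-H =  9 → J
  i=11: C-Z =  3 → D
  i=12: J-V = 14 → O
  i=13: P-N =  2 → C
  i=14: S-Q =  2 → C
  i=15: H-W = 11 → L
  i=16: F-T = 12 → M
  i=17: D-U =  9 → J
  i=18: M-J =  3 → D
  i=19: S-E = 14 → O
  i=20: A-Y =  2 → C
  i=21: R-P =  2 → C
  i=22: H-W = 11 → L
  i=23: W-K = 12 → M
  i=24: T-K =  9 → J
  shifts repeat with period 7: CLMJDOC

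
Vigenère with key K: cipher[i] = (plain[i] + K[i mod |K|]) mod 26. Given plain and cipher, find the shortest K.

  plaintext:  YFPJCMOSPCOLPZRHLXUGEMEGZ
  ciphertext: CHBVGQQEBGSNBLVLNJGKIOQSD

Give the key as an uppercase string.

  i= 0: C-Y =  4 → E
  i= 1: H-F =  2 → C
  i= 2: B-P = 12 → M
  i= 3: V-J = 12 → M
  i= 4: G-C =  4 → E
  i= 5: Q-M =  4 → E
  i= 6: Q-O =  2 → C
  i= 7: E-S = 12 → M
  i= 8: B-P = 12 → M
  i= 9: G-C =  4 → E
  i=10: S-O =  4 → E
  i=11: N-L =  2 → C
  i=12: B-P = 12 → M
  i=13: L-Z = 12 → M
  i=14: V-R =  4 → E
  i=15: L-H =  4 → E
  i=16: N-L =  2 → C
  i=17: J-X = 12 → M
  i=18: G-U = 12 → M
  i=19: K-G =  4 → E
  i=20: I-E =  4 → E
  i=21: O-M =  2 → C
  i=22: Q-E = 12 → M
  i=23: S-G = 12 → M
  i=24: D-Z =  4 → E
  shifts repeat with period 5: ECMME

ECMME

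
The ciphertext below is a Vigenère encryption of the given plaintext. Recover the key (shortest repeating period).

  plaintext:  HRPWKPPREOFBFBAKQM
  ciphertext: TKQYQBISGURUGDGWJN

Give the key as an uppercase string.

  i= 0: T-H = 12 → M
  i= 1: K-R = 19 → T
  i= 2: Q-P =  1 → B
  i= 3: Y-W =  2 → C
  i= 4: Q-K =  6 → G
  i= 5: B-P = 12 → M
  i= 6: I-P = 19 → T
  i= 7: S-R =  1 → B
  i= 8: G-E =  2 → C
  i= 9: U-O =  6 → G
  i=10: R-F = 12 → M
  i=11: U-B = 19 → T
  i=12: G-F =  1 → B
  i=13: D-B =  2 → C
  i=14: G-A =  6 → G
  i=15: W-K = 12 → M
  i=16: J-Q = 19 → T
  i=17: N-M =  1 → B
  shifts repeat with period 5: MTBCG

MTBCG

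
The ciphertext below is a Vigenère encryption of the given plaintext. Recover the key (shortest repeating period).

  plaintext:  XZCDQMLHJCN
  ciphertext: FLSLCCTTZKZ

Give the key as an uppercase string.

  i= 0: F-X =  8 → I
  i= 1: L-Z = 12 → M
  i= 2: S-C = 16 → Q
  i= 3: L-D =  8 → I
  i= 4: C-Q = 12 → M
  i= 5: C-M = 16 → Q
  i= 6: T-L =  8 → I
  i= 7: T-H = 12 → M
  i= 8: Z-J = 16 → Q
  i= 9: K-C =  8 → I
  i=10: Z-N = 12 → M
  shifts repeat with period 3: IMQ

IMQ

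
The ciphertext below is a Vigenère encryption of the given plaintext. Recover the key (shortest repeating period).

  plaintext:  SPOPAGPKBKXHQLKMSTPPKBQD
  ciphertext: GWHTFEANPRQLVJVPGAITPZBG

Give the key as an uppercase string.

  i= 0: G-S = 14 → O
  i= 1: W-P =  7 → H
  i= 2: H-O = 19 → T
  i= 3: T-P =  4 → E
  i= 4: F-A =  5 → F
  i= 5: E-G = 24 → Y
  i= 6: A-P = 11 → L
  i= 7: N-K =  3 → D
  i= 8: P-B = 14 → O
  i= 9: R-K =  7 → H
  i=10: Q-X = 19 → T
  i=11: L-H =  4 → E
  i=12: V-Q =  5 → F
  i=13: J-L = 24 → Y
  i=14: V-K = 11 → L
  i=15: P-M =  3 → D
  i=16: G-S = 14 → O
  i=17: A-T =  7 → H
  i=18: I-P = 19 → T
  i=19: T-P =  4 → E
  i=20: P-K =  5 → F
  i=21: Z-B = 24 → Y
  i=22: B-Q = 11 → L
  i=23: G-D =  3 → D
  shifts repeat with period 8: OHTEFYLD

OHTEFYLD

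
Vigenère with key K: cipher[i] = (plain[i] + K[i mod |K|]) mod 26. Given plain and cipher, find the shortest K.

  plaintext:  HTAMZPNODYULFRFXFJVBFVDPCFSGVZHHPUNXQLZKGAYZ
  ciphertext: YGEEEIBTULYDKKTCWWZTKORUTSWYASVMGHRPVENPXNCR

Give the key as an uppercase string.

  i= 0: Y-H = 17 → R
  i= 1: G-T = 13 → N
  i= 2: E-A =  4 → E
  i= 3: E-M = 18 → S
  i= 4: E-Z =  5 → F
  i= 5: I-P = 19 → T
  i= 6: B-N = 14 → O
  i= 7: T-O =  5 → F
  i= 8: U-D = 17 → R
  i= 9: L-Y = 13 → N
  i=10: Y-U =  4 → E
  i=11: D-L = 18 → S
  i=12: K-F =  5 → F
  i=13: K-R = 19 → T
  i=14: T-F = 14 → O
  i=15: C-X =  5 → F
  i=16: W-F = 17 → R
  i=17: W-J = 13 → N
  i=18: Z-V =  4 → E
  i=19: T-B = 18 → S
  i=20: K-F =  5 → F
  i=21: O-V = 19 → T
  i=22: R-D = 14 → O
  i=23: U-P =  5 → F
  i=24: T-C = 17 → R
  i=25: S-F = 13 → N
  i=26: W-S =  4 → E
  i=27: Y-G = 18 → S
  i=28: A-V =  5 → F
  i=29: S-Z = 19 → T
  i=30: V-H = 14 → O
  i=31: M-H =  5 → F
  i=32: G-P = 17 → R
  i=33: H-U = 13 → N
  i=34: R-N =  4 → E
  i=35: P-X = 18 → S
  i=36: V-Q =  5 → F
  i=37: E-L = 19 → T
  i=38: N-Z = 14 → O
  i=39: P-K =  5 → F
  i=40: X-G = 17 → R
  i=41: N-A = 13 → N
  i=42: C-Y =  4 → E
  i=43: R-Z = 18 → S
  shifts repeat with period 8: RNESFTOF

RNESFTOF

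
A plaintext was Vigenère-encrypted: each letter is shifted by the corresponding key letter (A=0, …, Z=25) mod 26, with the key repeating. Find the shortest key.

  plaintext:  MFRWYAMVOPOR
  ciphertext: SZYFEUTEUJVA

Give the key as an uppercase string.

  i= 0: S-M =  6 → G
  i= 1: Z-F = 20 → U
  i= 2: Y-R =  7 → H
  i= 3: F-W =  9 → J
  i= 4: E-Y =  6 → G
  i= 5: U-A = 20 → U
  i= 6: T-M =  7 → H
  i= 7: E-V =  9 → J
  i= 8: U-O =  6 → G
  i= 9: J-P = 20 → U
  i=10: V-O =  7 → H
  i=11: A-R =  9 → J
  shifts repeat with period 4: GUHJ

GUHJ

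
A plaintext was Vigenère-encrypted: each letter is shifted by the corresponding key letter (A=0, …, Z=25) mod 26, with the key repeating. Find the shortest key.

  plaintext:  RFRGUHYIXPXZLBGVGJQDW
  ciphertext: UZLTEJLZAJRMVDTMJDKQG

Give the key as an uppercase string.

DUUNKCNR

  i= 0: U-R =  3 → D
  i= 1: Z-F = 20 → U
  i= 2: L-R = 20 → U
  i= 3: T-G = 13 → N
  i= 4: E-U = 10 → K
  i= 5: J-H =  2 → C
  i= 6: L-Y = 13 → N
  i= 7: Z-I = 17 → R
  i= 8: A-X =  3 → D
  i= 9: J-P = 20 → U
  i=10: R-X = 20 → U
  i=11: M-Z = 13 → N
  i=12: V-L = 10 → K
  i=13: D-B =  2 → C
  i=14: T-G = 13 → N
  i=15: M-V = 17 → R
  i=16: J-G =  3 → D
  i=17: D-J = 20 → U
  i=18: K-Q = 20 → U
  i=19: Q-D = 13 → N
  i=20: G-W = 10 → K
  shifts repeat with period 8: DUUNKCNR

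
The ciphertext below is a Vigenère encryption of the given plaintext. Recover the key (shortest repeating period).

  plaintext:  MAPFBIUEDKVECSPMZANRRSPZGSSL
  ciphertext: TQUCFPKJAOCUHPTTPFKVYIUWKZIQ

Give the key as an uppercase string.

  i= 0: T-M =  7 → H
  i= 1: Q-A = 16 → Q
  i= 2: U-P =  5 → F
  i= 3: C-F = 23 → X
  i= 4: F-B =  4 → E
  i= 5: P-I =  7 → H
  i= 6: K-U = 16 → Q
  i= 7: J-E =  5 → F
  i= 8: A-D = 23 → X
  i= 9: O-K =  4 → E
  i=10: C-V =  7 → H
  i=11: U-E = 16 → Q
  i=12: H-C =  5 → F
  i=13: P-S = 23 → X
  i=14: T-P =  4 → E
  i=15: T-M =  7 → H
  i=16: P-Z = 16 → Q
  i=17: F-A =  5 → F
  i=18: K-N = 23 → X
  i=19: V-R =  4 → E
  i=20: Y-R =  7 → H
  i=21: I-S = 16 → Q
  i=22: U-P =  5 → F
  i=23: W-Z = 23 → X
  i=24: K-G =  4 → E
  i=25: Z-S =  7 → H
  i=26: I-S = 16 → Q
  i=27: Q-L =  5 → F
  shifts repeat with period 5: HQFXE

HQFXE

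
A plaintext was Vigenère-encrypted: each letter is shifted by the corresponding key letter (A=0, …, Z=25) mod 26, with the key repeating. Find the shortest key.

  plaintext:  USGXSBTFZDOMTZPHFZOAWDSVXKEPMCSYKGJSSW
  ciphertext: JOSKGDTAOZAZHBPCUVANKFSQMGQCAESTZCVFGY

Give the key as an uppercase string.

  i= 0: J-U = 15 → P
  i= 1: O-S = 22 → W
  i= 2: S-G = 12 → M
  i= 3: K-X = 13 → N
  i= 4: G-S = 14 → O
  i= 5: D-B =  2 → C
  i= 6: T-T =  0 → A
  i= 7: A-F = 21 → V
  i= 8: O-Z = 15 → P
  i= 9: Z-D = 22 → W
  i=10: A-O = 12 → M
  i=11: Z-M = 13 → N
  i=12: H-T = 14 → O
  i=13: B-Z =  2 → C
  i=14: P-P =  0 → A
  i=15: C-H = 21 → V
  i=16: U-F = 15 → P
  i=17: V-Z = 22 → W
  i=18: A-O = 12 → M
  i=19: N-A = 13 → N
  i=20: K-W = 14 → O
  i=21: F-D =  2 → C
  i=22: S-S =  0 → A
  i=23: Q-V = 21 → V
  i=24: M-X = 15 → P
  i=25: G-K = 22 → W
  i=26: Q-E = 12 → M
  i=27: C-P = 13 → N
  i=28: A-M = 14 → O
  i=29: E-C =  2 → C
  i=30: S-S =  0 → A
  i=31: T-Y = 21 → V
  i=32: Z-K = 15 → P
  i=33: C-G = 22 → W
  i=34: V-J = 12 → M
  i=35: F-S = 13 → N
  i=36: G-S = 14 → O
  i=37: Y-W =  2 → C
  shifts repeat with period 8: PWMNOCAV

PWMNOCAV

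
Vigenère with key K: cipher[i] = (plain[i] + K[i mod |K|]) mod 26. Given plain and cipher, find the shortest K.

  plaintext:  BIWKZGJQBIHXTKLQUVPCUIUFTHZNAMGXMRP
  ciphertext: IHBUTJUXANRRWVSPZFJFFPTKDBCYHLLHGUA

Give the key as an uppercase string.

HZFKUDL

  i= 0: I-B =  7 → H
  i= 1: H-I = 25 → Z
  i= 2: B-W =  5 → F
  i= 3: U-K = 10 → K
  i= 4: T-Z = 20 → U
  i= 5: J-G =  3 → D
  i= 6: U-J = 11 → L
  i= 7: X-Q =  7 → H
  i= 8: A-B = 25 → Z
  i= 9: N-I =  5 → F
  i=10: R-H = 10 → K
  i=11: R-X = 20 → U
  i=12: W-T =  3 → D
  i=13: V-K = 11 → L
  i=14: S-L =  7 → H
  i=15: P-Q = 25 → Z
  i=16: Z-U =  5 → F
  i=17: F-V = 10 → K
  i=18: J-P = 20 → U
  i=19: F-C =  3 → D
  i=20: F-U = 11 → L
  i=21: P-I =  7 → H
  i=22: T-U = 25 → Z
  i=23: K-F =  5 → F
  i=24: D-T = 10 → K
  i=25: B-H = 20 → U
  i=26: C-Z =  3 → D
  i=27: Y-N = 11 → L
  i=28: H-A =  7 → H
  i=29: L-M = 25 → Z
  i=30: L-G =  5 → F
  i=31: H-X = 10 → K
  i=32: G-M = 20 → U
  i=33: U-R =  3 → D
  i=34: A-P = 11 → L
  shifts repeat with period 7: HZFKUDL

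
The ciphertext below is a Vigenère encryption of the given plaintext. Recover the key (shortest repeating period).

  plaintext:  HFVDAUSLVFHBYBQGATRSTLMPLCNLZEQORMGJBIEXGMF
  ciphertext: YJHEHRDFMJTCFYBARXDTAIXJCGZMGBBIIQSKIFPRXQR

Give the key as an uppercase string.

  i= 0: Y-H = 17 → R
  i= 1: J-F =  4 → E
  i= 2: H-V = 12 → M
  i= 3: E-D =  1 → B
  i= 4: H-A =  7 → H
  i= 5: R-U = 23 → X
  i= 6: D-S = 11 → L
  i= 7: F-L = 20 → U
  i= 8: M-V = 17 → R
  i= 9: J-F =  4 → E
  i=10: T-H = 12 → M
  i=11: C-B =  1 → B
  i=12: F-Y =  7 → H
  i=13: Y-B = 23 → X
  i=14: B-Q = 11 → L
  i=15: A-G = 20 → U
  i=16: R-A = 17 → R
  i=17: X-T =  4 → E
  i=18: D-R = 12 → M
  i=19: T-S =  1 → B
  i=20: A-T =  7 → H
  i=21: I-L = 23 → X
  i=22: X-M = 11 → L
  i=23: J-P = 20 → U
  i=24: C-L = 17 → R
  i=25: G-C =  4 → E
  i=26: Z-N = 12 → M
  i=27: M-L =  1 → B
  i=28: G-Z =  7 → H
  i=29: B-E = 23 → X
  i=30: B-Q = 11 → L
  i=31: I-O = 20 → U
  i=32: I-R = 17 → R
  i=33: Q-M =  4 → E
  i=34: S-G = 12 → M
  i=35: K-J =  1 → B
  i=36: I-B =  7 → H
  i=37: F-I = 23 → X
  i=38: P-E = 11 → L
  i=39: R-X = 20 → U
  i=40: X-G = 17 → R
  i=41: Q-M =  4 → E
  i=42: R-F = 12 → M
  shifts repeat with period 8: REMBHXLU

REMBHXLU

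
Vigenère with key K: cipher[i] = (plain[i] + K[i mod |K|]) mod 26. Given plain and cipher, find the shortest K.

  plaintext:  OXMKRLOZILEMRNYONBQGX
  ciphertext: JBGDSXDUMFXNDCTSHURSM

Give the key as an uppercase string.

VEUTBMP

  i= 0: J-O = 21 → V
  i= 1: B-X =  4 → E
  i= 2: G-M = 20 → U
  i= 3: D-K = 19 → T
  i= 4: S-R =  1 → B
  i= 5: X-L = 12 → M
  i= 6: D-O = 15 → P
  i= 7: U-Z = 21 → V
  i= 8: M-I =  4 → E
  i= 9: F-L = 20 → U
  i=10: X-E = 19 → T
  i=11: N-M =  1 → B
  i=12: D-R = 12 → M
  i=13: C-N = 15 → P
  i=14: T-Y = 21 → V
  i=15: S-O =  4 → E
  i=16: H-N = 20 → U
  i=17: U-B = 19 → T
  i=18: R-Q =  1 → B
  i=19: S-G = 12 → M
  i=20: M-X = 15 → P
  shifts repeat with period 7: VEUTBMP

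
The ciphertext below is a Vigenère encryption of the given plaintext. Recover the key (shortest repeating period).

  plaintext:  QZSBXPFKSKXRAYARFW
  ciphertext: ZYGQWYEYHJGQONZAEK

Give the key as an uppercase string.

JZOPZ

  i= 0: Z-Q =  9 → J
  i= 1: Y-Z = 25 → Z
  i= 2: G-S = 14 → O
  i= 3: Q-B = 15 → P
  i= 4: W-X = 25 → Z
  i= 5: Y-P =  9 → J
  i= 6: E-F = 25 → Z
  i= 7: Y-K = 14 → O
  i= 8: H-S = 15 → P
  i= 9: J-K = 25 → Z
  i=10: G-X =  9 → J
  i=11: Q-R = 25 → Z
  i=12: O-A = 14 → O
  i=13: N-Y = 15 → P
  i=14: Z-A = 25 → Z
  i=15: A-R =  9 → J
  i=16: E-F = 25 → Z
  i=17: K-W = 14 → O
  shifts repeat with period 5: JZOPZ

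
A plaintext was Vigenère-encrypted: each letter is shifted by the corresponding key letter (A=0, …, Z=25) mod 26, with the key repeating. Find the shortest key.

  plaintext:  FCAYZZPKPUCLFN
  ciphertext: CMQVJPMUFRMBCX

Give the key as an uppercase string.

  i= 0: C-F = 23 → X
  i= 1: M-C = 10 → K
  i= 2: Q-A = 16 → Q
  i= 3: V-Y = 23 → X
  i= 4: J-Z = 10 → K
  i= 5: P-Z = 16 → Q
  i= 6: M-P = 23 → X
  i= 7: U-K = 10 → K
  i= 8: F-P = 16 → Q
  i= 9: R-U = 23 → X
  i=10: M-C = 10 → K
  i=11: B-L = 16 → Q
  i=12: C-F = 23 → X
  i=13: X-N = 10 → K
  shifts repeat with period 3: XKQ

XKQ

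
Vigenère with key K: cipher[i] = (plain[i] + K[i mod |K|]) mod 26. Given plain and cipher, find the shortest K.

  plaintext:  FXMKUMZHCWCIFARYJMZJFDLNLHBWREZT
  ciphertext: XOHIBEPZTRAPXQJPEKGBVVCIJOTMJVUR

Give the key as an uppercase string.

  i= 0: X-F = 18 → S
  i= 1: O-X = 17 → R
  i= 2: H-M = 21 → V
  i= 3: I-K = 24 → Y
  i= 4: B-U =  7 → H
  i= 5: E-M = 18 → S
  i= 6: P-Z = 16 → Q
  i= 7: Z-H = 18 → S
  i= 8: T-C = 17 → R
  i= 9: R-W = 21 → V
  i=10: A-C = 24 → Y
  i=11: P-I =  7 → H
  i=12: X-F = 18 → S
  i=13: Q-A = 16 → Q
  i=14: J-R = 18 → S
  i=15: P-Y = 17 → R
  i=16: E-J = 21 → V
  i=17: K-M = 24 → Y
  i=18: G-Z =  7 → H
  i=19: B-J = 18 → S
  i=20: V-F = 16 → Q
  i=21: V-D = 18 → S
  i=22: C-L = 17 → R
  i=23: I-N = 21 → V
  i=24: J-L = 24 → Y
  i=25: O-H =  7 → H
  i=26: T-B = 18 → S
  i=27: M-W = 16 → Q
  i=28: J-R = 18 → S
  i=29: V-E = 17 → R
  i=30: U-Z = 21 → V
  i=31: R-T = 24 → Y
  shifts repeat with period 7: SRVYHSQ

SRVYHSQ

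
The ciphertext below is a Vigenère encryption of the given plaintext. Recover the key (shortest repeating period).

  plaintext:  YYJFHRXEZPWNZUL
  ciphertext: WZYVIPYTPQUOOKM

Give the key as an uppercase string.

  i= 0: W-Y = 24 → Y
  i= 1: Z-Y =  1 → B
  i= 2: Y-J = 15 → P
  i= 3: V-F = 16 → Q
  i= 4: I-H =  1 → B
  i= 5: P-R = 24 → Y
  i= 6: Y-X =  1 → B
  i= 7: T-E = 15 → P
  i= 8: P-Z = 16 → Q
  i= 9: Q-P =  1 → B
  i=10: U-W = 24 → Y
  i=11: O-N =  1 → B
  i=12: O-Z = 15 → P
  i=13: K-U = 16 → Q
  i=14: M-L =  1 → B
  shifts repeat with period 5: YBPQB

YBPQB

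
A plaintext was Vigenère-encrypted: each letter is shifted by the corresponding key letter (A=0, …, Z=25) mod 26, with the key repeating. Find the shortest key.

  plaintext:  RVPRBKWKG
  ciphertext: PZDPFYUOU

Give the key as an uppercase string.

YEO

  i= 0: P-R = 24 → Y
  i= 1: Z-V =  4 → E
  i= 2: D-P = 14 → O
  i= 3: P-R = 24 → Y
  i= 4: F-B =  4 → E
  i= 5: Y-K = 14 → O
  i= 6: U-W = 24 → Y
  i= 7: O-K =  4 → E
  i= 8: U-G = 14 → O
  shifts repeat with period 3: YEO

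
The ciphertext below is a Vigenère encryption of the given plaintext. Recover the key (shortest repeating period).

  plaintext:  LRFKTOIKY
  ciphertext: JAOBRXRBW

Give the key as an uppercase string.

YJJR

  i= 0: J-L = 24 → Y
  i= 1: A-R =  9 → J
  i= 2: O-F =  9 → J
  i= 3: B-K = 17 → R
  i= 4: R-T = 24 → Y
  i= 5: X-O =  9 → J
  i= 6: R-I =  9 → J
  i= 7: B-K = 17 → R
  i= 8: W-Y = 24 → Y
  shifts repeat with period 4: YJJR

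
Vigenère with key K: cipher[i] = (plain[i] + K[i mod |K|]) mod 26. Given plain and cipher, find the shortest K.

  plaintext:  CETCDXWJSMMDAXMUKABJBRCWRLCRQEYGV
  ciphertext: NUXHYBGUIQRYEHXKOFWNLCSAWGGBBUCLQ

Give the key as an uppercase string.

  i= 0: N-C = 11 → L
  i= 1: U-E = 16 → Q
  i= 2: X-T =  4 → E
  i= 3: H-C =  5 → F
  i= 4: Y-D = 21 → V
  i= 5: B-X =  4 → E
  i= 6: G-W = 10 → K
  i= 7: U-J = 11 → L
  i= 8: I-S = 16 → Q
  i= 9: Q-M =  4 → E
  i=10: R-M =  5 → F
  i=11: Y-D = 21 → V
  i=12: E-A =  4 → E
  i=13: H-X = 10 → K
  i=14: X-M = 11 → L
  i=15: K-U = 16 → Q
  i=16: O-K =  4 → E
  i=17: F-A =  5 → F
  i=18: W-B = 21 → V
  i=19: N-J =  4 → E
  i=20: L-B = 10 → K
  i=21: C-R = 11 → L
  i=22: S-C = 16 → Q
  i=23: A-W =  4 → E
  i=24: W-R =  5 → F
  i=25: G-L = 21 → V
  i=26: G-C =  4 → E
  i=27: B-R = 10 → K
  i=28: B-Q = 11 → L
  i=29: U-E = 16 → Q
  i=30: C-Y =  4 → E
  i=31: L-G =  5 → F
  i=32: Q-V = 21 → V
  shifts repeat with period 7: LQEFVEK

LQEFVEK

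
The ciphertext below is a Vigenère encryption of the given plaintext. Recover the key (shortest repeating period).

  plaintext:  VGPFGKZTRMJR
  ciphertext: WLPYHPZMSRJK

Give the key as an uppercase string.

  i= 0: W-V =  1 → B
  i= 1: L-G =  5 → F
  i= 2: P-P =  0 → A
  i= 3: Y-F = 19 → T
  i= 4: H-G =  1 → B
  i= 5: P-K =  5 → F
  i= 6: Z-Z =  0 → A
  i= 7: M-T = 19 → T
  i= 8: S-R =  1 → B
  i= 9: R-M =  5 → F
  i=10: J-J =  0 → A
  i=11: K-R = 19 → T
  shifts repeat with period 4: BFAT

BFAT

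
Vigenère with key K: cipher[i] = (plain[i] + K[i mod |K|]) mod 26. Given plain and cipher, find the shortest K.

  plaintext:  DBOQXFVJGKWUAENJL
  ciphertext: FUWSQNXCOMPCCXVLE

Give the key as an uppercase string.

CTI

  i= 0: F-D =  2 → C
  i= 1: U-B = 19 → T
  i= 2: W-O =  8 → I
  i= 3: S-Q =  2 → C
  i= 4: Q-X = 19 → T
  i= 5: N-F =  8 → I
  i= 6: X-V =  2 → C
  i= 7: C-J = 19 → T
  i= 8: O-G =  8 → I
  i= 9: M-K =  2 → C
  i=10: P-W = 19 → T
  i=11: C-U =  8 → I
  i=12: C-A =  2 → C
  i=13: X-E = 19 → T
  i=14: V-N =  8 → I
  i=15: L-J =  2 → C
  i=16: E-L = 19 → T
  shifts repeat with period 3: CTI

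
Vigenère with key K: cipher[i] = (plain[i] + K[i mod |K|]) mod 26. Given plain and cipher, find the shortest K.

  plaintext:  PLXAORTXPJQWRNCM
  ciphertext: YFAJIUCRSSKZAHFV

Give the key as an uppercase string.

  i= 0: Y-P =  9 → J
  i= 1: F-L = 20 → U
  i= 2: A-X =  3 → D
  i= 3: J-A =  9 → J
  i= 4: I-O = 20 → U
  i= 5: U-R =  3 → D
  i= 6: C-T =  9 → J
  i= 7: R-X = 20 → U
  i= 8: S-P =  3 → D
  i= 9: S-J =  9 → J
  i=10: K-Q = 20 → U
  i=11: Z-W =  3 → D
  i=12: A-R =  9 → J
  i=13: H-N = 20 → U
  i=14: F-C =  3 → D
  i=15: V-M =  9 → J
  shifts repeat with period 3: JUD

JUD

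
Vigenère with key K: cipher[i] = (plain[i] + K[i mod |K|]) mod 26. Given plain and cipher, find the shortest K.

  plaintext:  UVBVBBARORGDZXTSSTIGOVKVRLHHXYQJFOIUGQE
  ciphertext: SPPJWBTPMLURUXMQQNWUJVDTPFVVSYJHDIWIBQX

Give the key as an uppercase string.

YUOOVATY

  i= 0: S-U = 24 → Y
  i= 1: P-V = 20 → U
  i= 2: P-B = 14 → O
  i= 3: J-V = 14 → O
  i= 4: W-B = 21 → V
  i= 5: B-B =  0 → A
  i= 6: T-A = 19 → T
  i= 7: P-R = 24 → Y
  i= 8: M-O = 24 → Y
  i= 9: L-R = 20 → U
  i=10: U-G = 14 → O
  i=11: R-D = 14 → O
  i=12: U-Z = 21 → V
  i=13: X-X =  0 → A
  i=14: M-T = 19 → T
  i=15: Q-S = 24 → Y
  i=16: Q-S = 24 → Y
  i=17: N-T = 20 → U
  i=18: W-I = 14 → O
  i=19: U-G = 14 → O
  i=20: J-O = 21 → V
  i=21: V-V =  0 → A
  i=22: D-K = 19 → T
  i=23: T-V = 24 → Y
  i=24: P-R = 24 → Y
  i=25: F-L = 20 → U
  i=26: V-H = 14 → O
  i=27: V-H = 14 → O
  i=28: S-X = 21 → V
  i=29: Y-Y =  0 → A
  i=30: J-Q = 19 → T
  i=31: H-J = 24 → Y
  i=32: D-F = 24 → Y
  i=33: I-O = 20 → U
  i=34: W-I = 14 → O
  i=35: I-U = 14 → O
  i=36: B-G = 21 → V
  i=37: Q-Q =  0 → A
  i=38: X-E = 19 → T
  shifts repeat with period 8: YUOOVATY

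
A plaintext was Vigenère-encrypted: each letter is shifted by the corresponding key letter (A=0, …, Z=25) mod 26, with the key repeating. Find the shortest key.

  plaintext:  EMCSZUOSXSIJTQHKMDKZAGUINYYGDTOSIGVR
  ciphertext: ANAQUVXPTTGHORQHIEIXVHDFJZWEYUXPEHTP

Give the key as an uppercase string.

  i= 0: A-E = 22 → W
  i= 1: N-M =  1 → B
  i= 2: A-C = 24 → Y
  i= 3: Q-S = 24 → Y
  i= 4: U-Z = 21 → V
  i= 5: V-U =  1 → B
  i= 6: X-O =  9 → J
  i= 7: P-S = 23 → X
  i= 8: T-X = 22 → W
  i= 9: T-S =  1 → B
  i=10: G-I = 24 → Y
  i=11: H-J = 24 → Y
  i=12: O-T = 21 → V
  i=13: R-Q =  1 → B
  i=14: Q-H =  9 → J
  i=15: H-K = 23 → X
  i=16: I-M = 22 → W
  i=17: E-D =  1 → B
  i=18: I-K = 24 → Y
  i=19: X-Z = 24 → Y
  i=20: V-A = 21 → V
  i=21: H-G =  1 → B
  i=22: D-U =  9 → J
  i=23: F-I = 23 → X
  i=24: J-N = 22 → W
  i=25: Z-Y =  1 → B
  i=26: W-Y = 24 → Y
  i=27: E-G = 24 → Y
  i=28: Y-D = 21 → V
  i=29: U-T =  1 → B
  i=30: X-O =  9 → J
  i=31: P-S = 23 → X
  i=32: E-I = 22 → W
  i=33: H-G =  1 → B
  i=34: T-V = 24 → Y
  i=35: P-R = 24 → Y
  shifts repeat with period 8: WBYYVBJX

WBYYVBJX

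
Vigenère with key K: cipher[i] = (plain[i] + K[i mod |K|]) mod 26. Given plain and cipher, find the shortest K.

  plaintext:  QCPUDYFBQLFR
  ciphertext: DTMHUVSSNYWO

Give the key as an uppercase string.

  i= 0: D-Q = 13 → N
  i= 1: T-C = 17 → R
  i= 2: M-P = 23 → X
  i= 3: H-U = 13 → N
  i= 4: U-D = 17 → R
  i= 5: V-Y = 23 → X
  i= 6: S-F = 13 → N
  i= 7: S-B = 17 → R
  i= 8: N-Q = 23 → X
  i= 9: Y-L = 13 → N
  i=10: W-F = 17 → R
  i=11: O-R = 23 → X
  shifts repeat with period 3: NRX

NRX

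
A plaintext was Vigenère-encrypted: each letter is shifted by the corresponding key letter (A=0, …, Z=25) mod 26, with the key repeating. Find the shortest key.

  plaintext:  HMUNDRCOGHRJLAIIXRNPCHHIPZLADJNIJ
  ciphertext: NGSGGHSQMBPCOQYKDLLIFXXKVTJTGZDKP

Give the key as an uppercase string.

GUYTDQQC

  i= 0: N-H =  6 → G
  i= 1: G-M = 20 → U
  i= 2: S-U = 24 → Y
  i= 3: G-N = 19 → T
  i= 4: G-D =  3 → D
  i= 5: H-R = 16 → Q
  i= 6: S-C = 16 → Q
  i= 7: Q-O =  2 → C
  i= 8: M-G =  6 → G
  i= 9: B-H = 20 → U
  i=10: P-R = 24 → Y
  i=11: C-J = 19 → T
  i=12: O-L =  3 → D
  i=13: Q-A = 16 → Q
  i=14: Y-I = 16 → Q
  i=15: K-I =  2 → C
  i=16: D-X =  6 → G
  i=17: L-R = 20 → U
  i=18: L-N = 24 → Y
  i=19: I-P = 19 → T
  i=20: F-C =  3 → D
  i=21: X-H = 16 → Q
  i=22: X-H = 16 → Q
  i=23: K-I =  2 → C
  i=24: V-P =  6 → G
  i=25: T-Z = 20 → U
  i=26: J-L = 24 → Y
  i=27: T-A = 19 → T
  i=28: G-D =  3 → D
  i=29: Z-J = 16 → Q
  i=30: D-N = 16 → Q
  i=31: K-I =  2 → C
  i=32: P-J =  6 → G
  shifts repeat with period 8: GUYTDQQC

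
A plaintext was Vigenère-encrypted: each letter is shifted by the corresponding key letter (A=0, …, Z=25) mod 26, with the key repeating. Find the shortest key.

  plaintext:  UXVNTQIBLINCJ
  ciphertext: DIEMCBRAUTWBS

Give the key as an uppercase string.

JLJZ

  i= 0: D-U =  9 → J
  i= 1: I-X = 11 → L
  i= 2: E-V =  9 → J
  i= 3: M-N = 25 → Z
  i= 4: C-T =  9 → J
  i= 5: B-Q = 11 → L
  i= 6: R-I =  9 → J
  i= 7: A-B = 25 → Z
  i= 8: U-L =  9 → J
  i= 9: T-I = 11 → L
  i=10: W-N =  9 → J
  i=11: B-C = 25 → Z
  i=12: S-J =  9 → J
  shifts repeat with period 4: JLJZ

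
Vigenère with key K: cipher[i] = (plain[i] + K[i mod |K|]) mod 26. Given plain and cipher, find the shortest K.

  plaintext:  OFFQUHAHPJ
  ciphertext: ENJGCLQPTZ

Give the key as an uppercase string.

  i= 0: E-O = 16 → Q
  i= 1: N-F =  8 → I
  i= 2: J-F =  4 → E
  i= 3: G-Q = 16 → Q
  i= 4: C-U =  8 → I
  i= 5: L-H =  4 → E
  i= 6: Q-A = 16 → Q
  i= 7: P-H =  8 → I
  i= 8: T-P =  4 → E
  i= 9: Z-J = 16 → Q
  shifts repeat with period 3: QIE

QIE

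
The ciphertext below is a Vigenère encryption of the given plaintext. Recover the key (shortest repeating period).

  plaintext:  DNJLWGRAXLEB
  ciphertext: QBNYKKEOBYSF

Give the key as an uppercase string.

  i= 0: Q-D = 13 → N
  i= 1: B-N = 14 → O
  i= 2: N-J =  4 → E
  i= 3: Y-L = 13 → N
  i= 4: K-W = 14 → O
  i= 5: K-G =  4 → E
  i= 6: E-R = 13 → N
  i= 7: O-A = 14 → O
  i= 8: B-X =  4 → E
  i= 9: Y-L = 13 → N
  i=10: S-E = 14 → O
  i=11: F-B =  4 → E
  shifts repeat with period 3: NOE

NOE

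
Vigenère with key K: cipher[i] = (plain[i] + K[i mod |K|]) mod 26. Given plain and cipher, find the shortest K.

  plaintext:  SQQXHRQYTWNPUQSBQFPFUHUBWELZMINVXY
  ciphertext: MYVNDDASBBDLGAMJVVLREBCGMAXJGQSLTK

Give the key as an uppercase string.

  i= 0: M-S = 20 → U
  i= 1: Y-Q =  8 → I
  i= 2: V-Q =  5 → F
  i= 3: N-X = 16 → Q
  i= 4: D-H = 22 → W
  i= 5: D-R = 12 → M
  i= 6: A-Q = 10 → K
  i= 7: S-Y = 20 → U
  i= 8: B-T =  8 → I
  i= 9: B-W =  5 → F
  i=10: D-N = 16 → Q
  i=11: L-P = 22 → W
  i=12: G-U = 12 → M
  i=13: A-Q = 10 → K
  i=14: M-S = 20 → U
  i=15: J-B =  8 → I
  i=16: V-Q =  5 → F
  i=17: V-F = 16 → Q
  i=18: L-P = 22 → W
  i=19: R-F = 12 → M
  i=20: E-U = 10 → K
  i=21: B-H = 20 → U
  i=22: C-U =  8 → I
  i=23: G-B =  5 → F
  i=24: M-W = 16 → Q
  i=25: A-E = 22 → W
  i=26: X-L = 12 → M
  i=27: J-Z = 10 → K
  i=28: G-M = 20 → U
  i=29: Q-I =  8 → I
  i=30: S-N =  5 → F
  i=31: L-V = 16 → Q
  i=32: T-X = 22 → W
  i=33: K-Y = 12 → M
  shifts repeat with period 7: UIFQWMK

UIFQWMK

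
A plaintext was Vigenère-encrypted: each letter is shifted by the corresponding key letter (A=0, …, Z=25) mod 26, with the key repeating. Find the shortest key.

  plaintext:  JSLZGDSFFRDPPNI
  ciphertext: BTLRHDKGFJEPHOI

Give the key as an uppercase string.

  i= 0: B-J = 18 → S
  i= 1: T-S =  1 → B
  i= 2: L-L =  0 → A
  i= 3: R-Z = 18 → S
  i= 4: H-G =  1 → B
  i= 5: D-D =  0 → A
  i= 6: K-S = 18 → S
  i= 7: G-F =  1 → B
  i= 8: F-F =  0 → A
  i= 9: J-R = 18 → S
  i=10: E-D =  1 → B
  i=11: P-P =  0 → A
  i=12: H-P = 18 → S
  i=13: O-N =  1 → B
  i=14: I-I =  0 → A
  shifts repeat with period 3: SBA

SBA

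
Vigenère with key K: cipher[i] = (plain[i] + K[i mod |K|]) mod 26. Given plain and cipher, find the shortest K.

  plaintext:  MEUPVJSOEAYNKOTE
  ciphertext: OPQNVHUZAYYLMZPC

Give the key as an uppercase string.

CLWYAY

  i= 0: O-M =  2 → C
  i= 1: P-E = 11 → L
  i= 2: Q-U = 22 → W
  i= 3: N-P = 24 → Y
  i= 4: V-V =  0 → A
  i= 5: H-J = 24 → Y
  i= 6: U-S =  2 → C
  i= 7: Z-O = 11 → L
  i= 8: A-E = 22 → W
  i= 9: Y-A = 24 → Y
  i=10: Y-Y =  0 → A
  i=11: L-N = 24 → Y
  i=12: M-K =  2 → C
  i=13: Z-O = 11 → L
  i=14: P-T = 22 → W
  i=15: C-E = 24 → Y
  shifts repeat with period 6: CLWYAY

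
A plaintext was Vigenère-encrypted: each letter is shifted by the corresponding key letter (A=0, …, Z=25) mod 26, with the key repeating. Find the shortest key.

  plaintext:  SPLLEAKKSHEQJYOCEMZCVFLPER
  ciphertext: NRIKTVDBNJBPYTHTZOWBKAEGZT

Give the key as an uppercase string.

  i= 0: N-S = 21 → V
  i= 1: R-P =  2 → C
  i= 2: I-L = 23 → X
  i= 3: K-L = 25 → Z
  i= 4: T-E = 15 → P
  i= 5: V-A = 21 → V
  i= 6: D-K = 19 → T
  i= 7: B-K = 17 → R
  i= 8: N-S = 21 → V
  i= 9: J-H =  2 → C
  i=10: B-E = 23 → X
  i=11: P-Q = 25 → Z
  i=12: Y-J = 15 → P
  i=13: T-Y = 21 → V
  i=14: H-O = 19 → T
  i=15: T-C = 17 → R
  i=16: Z-E = 21 → V
  i=17: O-M =  2 → C
  i=18: W-Z = 23 → X
  i=19: B-C = 25 → Z
  i=20: K-V = 15 → P
  i=21: A-F = 21 → V
  i=22: E-L = 19 → T
  i=23: G-P = 17 → R
  i=24: Z-E = 21 → V
  i=25: T-R =  2 → C
  shifts repeat with period 8: VCXZPVTR

VCXZPVTR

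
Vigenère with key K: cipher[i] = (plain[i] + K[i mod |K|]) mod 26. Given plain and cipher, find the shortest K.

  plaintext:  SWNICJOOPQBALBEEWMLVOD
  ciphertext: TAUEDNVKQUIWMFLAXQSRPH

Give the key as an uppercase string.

  i= 0: T-S =  1 → B
  i= 1: A-W =  4 → E
  i= 2: U-N =  7 → H
  i= 3: E-I = 22 → W
  i= 4: D-C =  1 → B
  i= 5: N-J =  4 → E
  i= 6: V-O =  7 → H
  i= 7: K-O = 22 → W
  i= 8: Q-P =  1 → B
  i= 9: U-Q =  4 → E
  i=10: I-B =  7 → H
  i=11: W-A = 22 → W
  i=12: M-L =  1 → B
  i=13: F-B =  4 → E
  i=14: L-E =  7 → H
  i=15: A-E = 22 → W
  i=16: X-W =  1 → B
  i=17: Q-M =  4 → E
  i=18: S-L =  7 → H
  i=19: R-V = 22 → W
  i=20: P-O =  1 → B
  i=21: H-D =  4 → E
  shifts repeat with period 4: BEHW

BEHW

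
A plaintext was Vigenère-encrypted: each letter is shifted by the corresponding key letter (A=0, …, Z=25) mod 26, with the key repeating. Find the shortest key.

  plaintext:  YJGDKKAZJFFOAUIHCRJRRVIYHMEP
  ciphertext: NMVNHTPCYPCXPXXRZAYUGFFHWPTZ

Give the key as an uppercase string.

PDPKXJ

  i= 0: N-Y = 15 → P
  i= 1: M-J =  3 → D
  i= 2: V-G = 15 → P
  i= 3: N-D = 10 → K
  i= 4: H-K = 23 → X
  i= 5: T-K =  9 → J
  i= 6: P-A = 15 → P
  i= 7: C-Z =  3 → D
  i= 8: Y-J = 15 → P
  i= 9: P-F = 10 → K
  i=10: C-F = 23 → X
  i=11: X-O =  9 → J
  i=12: P-A = 15 → P
  i=13: X-U =  3 → D
  i=14: X-I = 15 → P
  i=15: R-H = 10 → K
  i=16: Z-C = 23 → X
  i=17: A-R =  9 → J
  i=18: Y-J = 15 → P
  i=19: U-R =  3 → D
  i=20: G-R = 15 → P
  i=21: F-V = 10 → K
  i=22: F-I = 23 → X
  i=23: H-Y =  9 → J
  i=24: W-H = 15 → P
  i=25: P-M =  3 → D
  i=26: T-E = 15 → P
  i=27: Z-P = 10 → K
  shifts repeat with period 6: PDPKXJ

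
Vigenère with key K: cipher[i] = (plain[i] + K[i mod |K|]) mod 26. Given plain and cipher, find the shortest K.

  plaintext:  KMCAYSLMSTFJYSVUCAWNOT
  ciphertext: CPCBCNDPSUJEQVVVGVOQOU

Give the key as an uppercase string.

SDABEV

  i= 0: C-K = 18 → S
  i= 1: P-M =  3 → D
  i= 2: C-C =  0 → A
  i= 3: B-A =  1 → B
  i= 4: C-Y =  4 → E
  i= 5: N-S = 21 → V
  i= 6: D-L = 18 → S
  i= 7: P-M =  3 → D
  i= 8: S-S =  0 → A
  i= 9: U-T =  1 → B
  i=10: J-F =  4 → E
  i=11: E-J = 21 → V
  i=12: Q-Y = 18 → S
  i=13: V-S =  3 → D
  i=14: V-V =  0 → A
  i=15: V-U =  1 → B
  i=16: G-C =  4 → E
  i=17: V-A = 21 → V
  i=18: O-W = 18 → S
  i=19: Q-N =  3 → D
  i=20: O-O =  0 → A
  i=21: U-T =  1 → B
  shifts repeat with period 6: SDABEV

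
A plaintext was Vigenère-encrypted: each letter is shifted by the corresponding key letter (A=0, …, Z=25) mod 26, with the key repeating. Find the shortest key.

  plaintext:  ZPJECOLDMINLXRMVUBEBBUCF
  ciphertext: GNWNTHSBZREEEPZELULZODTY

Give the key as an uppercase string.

  i= 0: G-Z =  7 → H
  i= 1: N-P = 24 → Y
  i= 2: W-J = 13 → N
  i= 3: N-E =  9 → J
  i= 4: T-C = 17 → R
  i= 5: H-O = 19 → T
  i= 6: S-L =  7 → H
  i= 7: B-D = 24 → Y
  i= 8: Z-M = 13 → N
  i= 9: R-I =  9 → J
  i=10: E-N = 17 → R
  i=11: E-L = 19 → T
  i=12: E-X =  7 → H
  i=13: P-R = 24 → Y
  i=14: Z-M = 13 → N
  i=15: E-V =  9 → J
  i=16: L-U = 17 → R
  i=17: U-B = 19 → T
  i=18: L-E =  7 → H
  i=19: Z-B = 24 → Y
  i=20: O-B = 13 → N
  i=21: D-U =  9 → J
  i=22: T-C = 17 → R
  i=23: Y-F = 19 → T
  shifts repeat with period 6: HYNJRT

HYNJRT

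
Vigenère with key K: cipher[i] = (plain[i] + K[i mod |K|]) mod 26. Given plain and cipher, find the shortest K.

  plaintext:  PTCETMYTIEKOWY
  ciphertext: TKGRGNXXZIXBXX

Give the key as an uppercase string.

  i= 0: T-P =  4 → E
  i= 1: K-T = 17 → R
  i= 2: G-C =  4 → E
  i= 3: R-E = 13 → N
  i= 4: G-T = 13 → N
  i= 5: N-M =  1 → B
  i= 6: X-Y = 25 → Z
  i= 7: X-T =  4 → E
  i= 8: Z-I = 17 → R
  i= 9: I-E =  4 → E
  i=10: X-K = 13 → N
  i=11: B-O = 13 → N
  i=12: X-W =  1 → B
  i=13: X-Y = 25 → Z
  shifts repeat with period 7: ERENNBZ

ERENNBZ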